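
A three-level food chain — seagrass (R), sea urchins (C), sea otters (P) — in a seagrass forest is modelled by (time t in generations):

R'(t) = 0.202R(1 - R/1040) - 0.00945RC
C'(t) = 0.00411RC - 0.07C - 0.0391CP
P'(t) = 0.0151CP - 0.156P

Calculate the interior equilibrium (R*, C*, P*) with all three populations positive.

R* ≈ 537, C* ≈ 10.3, P* ≈ 54.7

From dP/dt = 0: 0.0151C* = 0.156, so C* = 10.3.
From dR/dt = 0: 0.202(1 - R*/1040) = 0.00945·10.3, giving R* = 1040·(1 - 0.483) = 537.
From dC/dt = 0: 0.00411·537 - 0.07 = 0.0391P*, so P* = 2.14/0.0391 = 54.7.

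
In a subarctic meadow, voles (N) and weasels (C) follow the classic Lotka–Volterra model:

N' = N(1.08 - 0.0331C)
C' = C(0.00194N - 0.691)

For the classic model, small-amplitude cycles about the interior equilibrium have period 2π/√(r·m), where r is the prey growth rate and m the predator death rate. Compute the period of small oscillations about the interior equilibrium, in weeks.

T ≈ 7.27 weeks

Here r = 1.08 and m = 0.691, so r·m = 0.746.
ω = √0.746 = 0.864 per week, hence T = 2π/ω ≈ 7.27 weeks.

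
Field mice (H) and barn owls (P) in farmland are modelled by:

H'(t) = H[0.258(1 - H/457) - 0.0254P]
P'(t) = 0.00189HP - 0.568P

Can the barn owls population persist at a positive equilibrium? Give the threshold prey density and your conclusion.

The predator equation gives dP/dt > 0 only when H > 0.568/0.00189 = 301.
Without the predator, H → K = 457. Since 457 > 301, the predator can invade and persist.

Threshold H = 301; K > 301, so yes, the predator persists.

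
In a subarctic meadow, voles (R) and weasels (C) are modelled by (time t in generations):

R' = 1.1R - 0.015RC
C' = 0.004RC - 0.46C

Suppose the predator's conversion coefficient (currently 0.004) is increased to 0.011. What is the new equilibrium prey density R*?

At the interior fixed point, setting dC/dt = 0 with C > 0 fixes R* = (predator death rate)/(RC coefficient) — independent of the other coefficients.
With the change, R* = 0.46/0.011 = 41.8; it falls from 115.

R* ≈ 41.8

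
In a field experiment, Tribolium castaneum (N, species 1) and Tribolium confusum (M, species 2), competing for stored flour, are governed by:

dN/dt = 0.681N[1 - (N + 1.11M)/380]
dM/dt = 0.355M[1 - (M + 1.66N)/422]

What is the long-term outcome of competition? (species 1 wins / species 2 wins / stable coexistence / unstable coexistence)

Compare the nullcline intercepts: K1/α12 = 380/1.11 = 342 < K2 = 422; K2/α21 = 422/1.66 = 254 < K1 = 380.
Since both are reversed, neither can invade when rare; the interior point is a saddle.

unstable coexistence (outcome depends on initial conditions)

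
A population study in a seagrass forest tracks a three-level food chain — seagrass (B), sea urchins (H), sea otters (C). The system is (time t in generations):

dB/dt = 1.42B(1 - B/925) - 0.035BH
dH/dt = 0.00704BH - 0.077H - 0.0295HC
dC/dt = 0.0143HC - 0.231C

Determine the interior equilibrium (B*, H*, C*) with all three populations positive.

From dC/dt = 0: 0.0143H* = 0.231, so H* = 16.2.
From dB/dt = 0: 1.42(1 - B*/925) = 0.035·16.2, giving B* = 925·(1 - 0.398) = 557.
From dH/dt = 0: 0.00704·557 - 0.077 = 0.0295C*, so C* = 3.84/0.0295 = 130.

B* ≈ 557, H* ≈ 16.2, C* ≈ 130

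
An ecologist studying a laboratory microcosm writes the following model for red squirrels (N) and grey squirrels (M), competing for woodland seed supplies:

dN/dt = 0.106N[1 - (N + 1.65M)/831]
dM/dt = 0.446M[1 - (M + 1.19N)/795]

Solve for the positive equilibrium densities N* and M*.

N* ≈ 499, M* ≈ 201

Setting both brackets to zero gives the nullclines N + 1.65M = 831 and 1.19N + M = 795.
Substituting M = 795 - 1.19N into the first: N(1 - 1.65·1.19) = 831 - 1.65·795.
So N* = -481/-0.963 = 499, and then M* = 795 - 1.19·499 = 201.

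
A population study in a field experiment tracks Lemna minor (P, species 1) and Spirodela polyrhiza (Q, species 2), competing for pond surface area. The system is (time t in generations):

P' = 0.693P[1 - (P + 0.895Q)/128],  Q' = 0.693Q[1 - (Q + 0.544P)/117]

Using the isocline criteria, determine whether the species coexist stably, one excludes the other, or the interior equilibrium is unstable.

stable coexistence

Compare the nullcline intercepts: K1/α12 = 128/0.895 = 143 > K2 = 117; K2/α21 = 117/0.544 = 215 > K1 = 128.
Since both inequalities hold, each species can invade when rare, so the interior equilibrium is stable.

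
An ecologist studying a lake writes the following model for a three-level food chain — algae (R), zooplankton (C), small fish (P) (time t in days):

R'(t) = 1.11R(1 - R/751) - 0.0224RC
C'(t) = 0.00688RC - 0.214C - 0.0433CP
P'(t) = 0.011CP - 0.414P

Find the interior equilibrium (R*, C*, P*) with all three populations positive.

R* ≈ 181, C* ≈ 37.6, P* ≈ 23.8

From dP/dt = 0: 0.011C* = 0.414, so C* = 37.6.
From dR/dt = 0: 1.11(1 - R*/751) = 0.0224·37.6, giving R* = 751·(1 - 0.76) = 181.
From dC/dt = 0: 0.00688·181 - 0.214 = 0.0433P*, so P* = 1.03/0.0433 = 23.8.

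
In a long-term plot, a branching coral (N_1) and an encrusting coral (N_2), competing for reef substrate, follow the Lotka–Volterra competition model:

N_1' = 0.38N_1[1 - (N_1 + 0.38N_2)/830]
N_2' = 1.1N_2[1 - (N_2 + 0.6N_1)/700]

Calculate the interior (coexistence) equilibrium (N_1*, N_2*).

N_1* ≈ 731, N_2* ≈ 262

Setting both brackets to zero gives the nullclines N_1 + 0.38N_2 = 830 and 0.6N_1 + N_2 = 700.
Substituting N_2 = 700 - 0.6N_1 into the first: N_1(1 - 0.38·0.6) = 830 - 0.38·700.
So N_1* = 564/0.772 = 731, and then N_2* = 700 - 0.6·731 = 262.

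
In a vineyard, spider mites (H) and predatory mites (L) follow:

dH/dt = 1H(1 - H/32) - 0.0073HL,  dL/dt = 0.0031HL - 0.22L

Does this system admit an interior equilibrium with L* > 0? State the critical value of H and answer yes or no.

The predator equation gives dL/dt > 0 only when H > 0.22/0.0031 = 71.
Without the predator, H → K = 32. Since 32 < 71, the predator cannot invade.

Threshold H = 71; K < 71, so no, the predator goes extinct.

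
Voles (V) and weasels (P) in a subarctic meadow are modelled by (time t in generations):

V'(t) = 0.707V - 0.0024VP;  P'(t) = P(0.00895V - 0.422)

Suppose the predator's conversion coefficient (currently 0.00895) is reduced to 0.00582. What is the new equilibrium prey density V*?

At the interior fixed point, setting dP/dt = 0 with P > 0 fixes V* = (predator death rate)/(VP coefficient) — independent of the other coefficients.
With the change, V* = 0.422/0.00582 = 72.5; it rises from 47.2.

V* ≈ 72.5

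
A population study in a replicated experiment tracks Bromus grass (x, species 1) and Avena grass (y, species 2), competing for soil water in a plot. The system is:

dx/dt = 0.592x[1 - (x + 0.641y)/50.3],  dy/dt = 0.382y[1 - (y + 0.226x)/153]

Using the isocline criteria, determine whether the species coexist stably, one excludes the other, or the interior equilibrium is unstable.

Compare the nullcline intercepts: K1/α12 = 50.3/0.641 = 78.5 < K2 = 153; K2/α21 = 153/0.226 = 677 > K1 = 50.3.
Since the inequalities point opposite ways, species 2 can invade but species 1 cannot.

species 2 excludes species 1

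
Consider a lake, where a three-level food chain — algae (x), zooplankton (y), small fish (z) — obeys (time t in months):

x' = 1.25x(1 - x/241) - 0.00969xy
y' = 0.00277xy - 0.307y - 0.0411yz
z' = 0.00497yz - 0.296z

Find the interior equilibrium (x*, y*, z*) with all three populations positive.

From dz/dt = 0: 0.00497y* = 0.296, so y* = 59.6.
From dx/dt = 0: 1.25(1 - x*/241) = 0.00969·59.6, giving x* = 241·(1 - 0.462) = 130.
From dy/dt = 0: 0.00277·130 - 0.307 = 0.0411z*, so z* = 0.0524/0.0411 = 1.27.

x* ≈ 130, y* ≈ 59.6, z* ≈ 1.27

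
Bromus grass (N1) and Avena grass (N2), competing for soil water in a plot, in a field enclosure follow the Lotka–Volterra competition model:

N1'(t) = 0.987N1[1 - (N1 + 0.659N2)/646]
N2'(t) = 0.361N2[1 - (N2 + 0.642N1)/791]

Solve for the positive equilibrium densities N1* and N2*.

Setting both brackets to zero gives the nullclines N1 + 0.659N2 = 646 and 0.642N1 + N2 = 791.
Substituting N2 = 791 - 0.642N1 into the first: N1(1 - 0.659·0.642) = 646 - 0.659·791.
So N1* = 125/0.577 = 216, and then N2* = 791 - 0.642·216 = 652.

N1* ≈ 216, N2* ≈ 652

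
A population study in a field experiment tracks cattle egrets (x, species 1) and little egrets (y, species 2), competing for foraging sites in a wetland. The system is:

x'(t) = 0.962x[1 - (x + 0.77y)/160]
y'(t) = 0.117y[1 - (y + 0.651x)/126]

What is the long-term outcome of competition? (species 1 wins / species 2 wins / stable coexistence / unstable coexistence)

Compare the nullcline intercepts: K1/α12 = 160/0.77 = 208 > K2 = 126; K2/α21 = 126/0.651 = 194 > K1 = 160.
Since both inequalities hold, each species can invade when rare, so the interior equilibrium is stable.

stable coexistence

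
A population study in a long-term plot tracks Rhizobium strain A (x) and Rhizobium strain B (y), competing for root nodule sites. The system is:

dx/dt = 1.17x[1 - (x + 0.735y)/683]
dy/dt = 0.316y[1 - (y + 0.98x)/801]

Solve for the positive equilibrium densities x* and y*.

Setting both brackets to zero gives the nullclines x + 0.735y = 683 and 0.98x + y = 801.
Substituting y = 801 - 0.98x into the first: x(1 - 0.735·0.98) = 683 - 0.735·801.
So x* = 94.3/0.28 = 337, and then y* = 801 - 0.98·337 = 471.

x* ≈ 337, y* ≈ 471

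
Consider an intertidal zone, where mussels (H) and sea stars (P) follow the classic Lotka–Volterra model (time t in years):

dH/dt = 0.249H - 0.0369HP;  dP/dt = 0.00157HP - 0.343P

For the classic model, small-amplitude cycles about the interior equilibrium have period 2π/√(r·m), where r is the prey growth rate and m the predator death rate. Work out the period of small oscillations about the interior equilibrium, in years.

T ≈ 21.5 years

Here r = 0.249 and m = 0.343, so r·m = 0.0854.
ω = √0.0854 = 0.292 per year, hence T = 2π/ω ≈ 21.5 years.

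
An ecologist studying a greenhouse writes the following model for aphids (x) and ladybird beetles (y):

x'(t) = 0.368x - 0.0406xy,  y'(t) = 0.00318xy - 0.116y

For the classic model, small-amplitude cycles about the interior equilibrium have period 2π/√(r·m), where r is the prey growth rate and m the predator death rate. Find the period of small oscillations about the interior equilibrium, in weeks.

T ≈ 30.4 weeks

Here r = 0.368 and m = 0.116, so r·m = 0.0427.
ω = √0.0427 = 0.207 per week, hence T = 2π/ω ≈ 30.4 weeks.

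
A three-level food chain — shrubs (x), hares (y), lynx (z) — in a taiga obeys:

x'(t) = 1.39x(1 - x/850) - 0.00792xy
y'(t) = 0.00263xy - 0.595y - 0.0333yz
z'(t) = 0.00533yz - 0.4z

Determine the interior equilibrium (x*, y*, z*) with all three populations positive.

x* ≈ 487, y* ≈ 75, z* ≈ 20.6

From dz/dt = 0: 0.00533y* = 0.4, so y* = 75.
From dx/dt = 0: 1.39(1 - x*/850) = 0.00792·75, giving x* = 850·(1 - 0.428) = 487.
From dy/dt = 0: 0.00263·487 - 0.595 = 0.0333z*, so z* = 0.685/0.0333 = 20.6.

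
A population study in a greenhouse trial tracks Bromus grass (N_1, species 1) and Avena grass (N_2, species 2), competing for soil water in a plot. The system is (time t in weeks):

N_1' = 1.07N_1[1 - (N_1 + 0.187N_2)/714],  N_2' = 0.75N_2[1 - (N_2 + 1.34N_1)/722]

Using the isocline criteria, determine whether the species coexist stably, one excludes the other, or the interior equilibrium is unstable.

Compare the nullcline intercepts: K1/α12 = 714/0.187 = 3820 > K2 = 722; K2/α21 = 722/1.34 = 539 < K1 = 714.
Since the inequalities point opposite ways, species 1 can invade but species 2 cannot.

species 1 excludes species 2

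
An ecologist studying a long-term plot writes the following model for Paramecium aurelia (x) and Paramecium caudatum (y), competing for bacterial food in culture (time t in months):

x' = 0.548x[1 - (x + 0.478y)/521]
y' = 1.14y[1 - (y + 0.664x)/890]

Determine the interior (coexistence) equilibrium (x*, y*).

x* ≈ 140, y* ≈ 797

Setting both brackets to zero gives the nullclines x + 0.478y = 521 and 0.664x + y = 890.
Substituting y = 890 - 0.664x into the first: x(1 - 0.478·0.664) = 521 - 0.478·890.
So x* = 95.6/0.683 = 140, and then y* = 890 - 0.664·140 = 797.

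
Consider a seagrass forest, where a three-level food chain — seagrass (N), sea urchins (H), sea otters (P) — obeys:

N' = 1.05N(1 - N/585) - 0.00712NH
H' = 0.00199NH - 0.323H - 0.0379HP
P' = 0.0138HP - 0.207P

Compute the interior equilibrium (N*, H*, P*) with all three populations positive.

N* ≈ 525, H* ≈ 15, P* ≈ 19.1

From dP/dt = 0: 0.0138H* = 0.207, so H* = 15.
From dN/dt = 0: 1.05(1 - N*/585) = 0.00712·15, giving N* = 585·(1 - 0.102) = 525.
From dH/dt = 0: 0.00199·525 - 0.323 = 0.0379P*, so P* = 0.723/0.0379 = 19.1.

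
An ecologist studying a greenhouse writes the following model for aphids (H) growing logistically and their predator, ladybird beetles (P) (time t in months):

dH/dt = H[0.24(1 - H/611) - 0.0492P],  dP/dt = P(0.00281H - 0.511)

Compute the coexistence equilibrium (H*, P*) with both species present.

H* ≈ 182, P* ≈ 3.43

From dP/dt = 0 with P > 0: 0.00281H* = 0.511, so H* = 182.
Substitute into dH/dt = 0: 0.24(1 - 182/611) = 0.0492P*.
The bracket is 0.702, giving P* = 0.169/0.0492 = 3.43.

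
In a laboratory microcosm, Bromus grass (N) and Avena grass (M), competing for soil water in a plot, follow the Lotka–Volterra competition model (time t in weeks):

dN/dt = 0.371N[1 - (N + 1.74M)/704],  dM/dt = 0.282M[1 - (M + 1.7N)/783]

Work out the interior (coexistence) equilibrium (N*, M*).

N* ≈ 336, M* ≈ 211

Setting both brackets to zero gives the nullclines N + 1.74M = 704 and 1.7N + M = 783.
Substituting M = 783 - 1.7N into the first: N(1 - 1.74·1.7) = 704 - 1.74·783.
So N* = -658/-1.96 = 336, and then M* = 783 - 1.7·336 = 211.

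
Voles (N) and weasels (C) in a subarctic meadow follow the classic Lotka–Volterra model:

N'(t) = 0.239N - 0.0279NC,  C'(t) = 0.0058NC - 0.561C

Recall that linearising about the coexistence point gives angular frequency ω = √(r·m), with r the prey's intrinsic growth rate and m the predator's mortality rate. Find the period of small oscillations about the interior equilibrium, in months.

T ≈ 17.2 months

Here r = 0.239 and m = 0.561, so r·m = 0.134.
ω = √0.134 = 0.366 per month, hence T = 2π/ω ≈ 17.2 months.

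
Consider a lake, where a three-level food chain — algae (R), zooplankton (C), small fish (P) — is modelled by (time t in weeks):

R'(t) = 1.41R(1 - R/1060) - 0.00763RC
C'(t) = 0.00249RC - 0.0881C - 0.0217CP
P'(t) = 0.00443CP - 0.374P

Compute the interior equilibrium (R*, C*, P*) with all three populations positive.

R* ≈ 576, C* ≈ 84.4, P* ≈ 62

From dP/dt = 0: 0.00443C* = 0.374, so C* = 84.4.
From dR/dt = 0: 1.41(1 - R*/1060) = 0.00763·84.4, giving R* = 1060·(1 - 0.457) = 576.
From dC/dt = 0: 0.00249·576 - 0.0881 = 0.0217P*, so P* = 1.35/0.0217 = 62.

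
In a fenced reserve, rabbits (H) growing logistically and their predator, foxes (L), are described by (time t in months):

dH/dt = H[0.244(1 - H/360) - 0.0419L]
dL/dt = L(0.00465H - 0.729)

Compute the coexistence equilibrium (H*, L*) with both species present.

H* ≈ 157, L* ≈ 3.29

From dL/dt = 0 with L > 0: 0.00465H* = 0.729, so H* = 157.
Substitute into dH/dt = 0: 0.244(1 - 157/360) = 0.0419L*.
The bracket is 0.565, giving L* = 0.138/0.0419 = 3.29.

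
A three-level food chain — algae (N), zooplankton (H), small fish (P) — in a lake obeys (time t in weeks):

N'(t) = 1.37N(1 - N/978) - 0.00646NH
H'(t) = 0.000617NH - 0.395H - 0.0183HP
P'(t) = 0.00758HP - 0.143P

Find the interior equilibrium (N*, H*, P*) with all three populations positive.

From dP/dt = 0: 0.00758H* = 0.143, so H* = 18.9.
From dN/dt = 0: 1.37(1 - N*/978) = 0.00646·18.9, giving N* = 978·(1 - 0.089) = 891.
From dH/dt = 0: 0.000617·891 - 0.395 = 0.0183P*, so P* = 0.155/0.0183 = 8.46.

N* ≈ 891, H* ≈ 18.9, P* ≈ 8.46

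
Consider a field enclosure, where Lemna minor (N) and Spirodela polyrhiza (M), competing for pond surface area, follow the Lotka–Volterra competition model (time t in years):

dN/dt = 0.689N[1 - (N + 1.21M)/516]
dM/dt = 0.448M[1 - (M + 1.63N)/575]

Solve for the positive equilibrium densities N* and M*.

N* ≈ 185, M* ≈ 274

Setting both brackets to zero gives the nullclines N + 1.21M = 516 and 1.63N + M = 575.
Substituting M = 575 - 1.63N into the first: N(1 - 1.21·1.63) = 516 - 1.21·575.
So N* = -180/-0.972 = 185, and then M* = 575 - 1.63·185 = 274.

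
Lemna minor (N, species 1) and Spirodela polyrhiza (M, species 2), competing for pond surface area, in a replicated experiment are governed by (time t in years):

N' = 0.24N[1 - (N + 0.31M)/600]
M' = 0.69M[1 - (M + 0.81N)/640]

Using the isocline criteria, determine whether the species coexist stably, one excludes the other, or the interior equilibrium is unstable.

stable coexistence

Compare the nullcline intercepts: K1/α12 = 600/0.31 = 1940 > K2 = 640; K2/α21 = 640/0.81 = 790 > K1 = 600.
Since both inequalities hold, each species can invade when rare, so the interior equilibrium is stable.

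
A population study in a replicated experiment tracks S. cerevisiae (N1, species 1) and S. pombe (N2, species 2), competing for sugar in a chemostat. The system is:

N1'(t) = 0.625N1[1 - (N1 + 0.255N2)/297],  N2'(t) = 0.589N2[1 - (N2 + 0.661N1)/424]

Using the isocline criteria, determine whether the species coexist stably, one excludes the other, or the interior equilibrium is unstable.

Compare the nullcline intercepts: K1/α12 = 297/0.255 = 1160 > K2 = 424; K2/α21 = 424/0.661 = 641 > K1 = 297.
Since both inequalities hold, each species can invade when rare, so the interior equilibrium is stable.

stable coexistence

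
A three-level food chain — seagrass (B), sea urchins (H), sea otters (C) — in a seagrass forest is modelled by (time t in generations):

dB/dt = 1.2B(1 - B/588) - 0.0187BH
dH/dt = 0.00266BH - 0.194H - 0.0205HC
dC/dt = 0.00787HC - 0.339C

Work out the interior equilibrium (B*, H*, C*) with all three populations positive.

From dC/dt = 0: 0.00787H* = 0.339, so H* = 43.1.
From dB/dt = 0: 1.2(1 - B*/588) = 0.0187·43.1, giving B* = 588·(1 - 0.671) = 193.
From dH/dt = 0: 0.00266·193 - 0.194 = 0.0205C*, so C* = 0.32/0.0205 = 15.6.

B* ≈ 193, H* ≈ 43.1, C* ≈ 15.6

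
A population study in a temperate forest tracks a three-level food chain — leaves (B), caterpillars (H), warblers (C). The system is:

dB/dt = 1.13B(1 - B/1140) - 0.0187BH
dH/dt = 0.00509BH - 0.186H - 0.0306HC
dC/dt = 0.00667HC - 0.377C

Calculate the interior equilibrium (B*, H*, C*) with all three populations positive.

B* ≈ 73.7, H* ≈ 56.5, C* ≈ 6.18

From dC/dt = 0: 0.00667H* = 0.377, so H* = 56.5.
From dB/dt = 0: 1.13(1 - B*/1140) = 0.0187·56.5, giving B* = 1140·(1 - 0.935) = 73.7.
From dH/dt = 0: 0.00509·73.7 - 0.186 = 0.0306C*, so C* = 0.189/0.0306 = 6.18.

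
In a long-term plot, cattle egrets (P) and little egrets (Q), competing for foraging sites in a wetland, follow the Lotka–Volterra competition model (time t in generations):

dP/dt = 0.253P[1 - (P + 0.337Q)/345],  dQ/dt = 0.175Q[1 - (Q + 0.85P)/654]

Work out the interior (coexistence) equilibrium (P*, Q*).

Setting both brackets to zero gives the nullclines P + 0.337Q = 345 and 0.85P + Q = 654.
Substituting Q = 654 - 0.85P into the first: P(1 - 0.337·0.85) = 345 - 0.337·654.
So P* = 125/0.714 = 175, and then Q* = 654 - 0.85·175 = 506.

P* ≈ 175, Q* ≈ 506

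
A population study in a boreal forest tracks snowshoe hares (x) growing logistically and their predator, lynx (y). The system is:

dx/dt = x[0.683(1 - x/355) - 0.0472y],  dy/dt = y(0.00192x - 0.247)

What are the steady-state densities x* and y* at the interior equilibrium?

x* ≈ 129, y* ≈ 9.23

From dy/dt = 0 with y > 0: 0.00192x* = 0.247, so x* = 129.
Substitute into dx/dt = 0: 0.683(1 - 129/355) = 0.0472y*.
The bracket is 0.638, giving y* = 0.435/0.0472 = 9.23.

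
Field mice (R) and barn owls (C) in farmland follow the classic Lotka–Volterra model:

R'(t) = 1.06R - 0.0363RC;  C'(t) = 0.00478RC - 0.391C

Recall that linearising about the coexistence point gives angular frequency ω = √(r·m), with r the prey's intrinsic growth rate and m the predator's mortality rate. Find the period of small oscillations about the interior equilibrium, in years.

Here r = 1.06 and m = 0.391, so r·m = 0.414.
ω = √0.414 = 0.644 per year, hence T = 2π/ω ≈ 9.76 years.

T ≈ 9.76 years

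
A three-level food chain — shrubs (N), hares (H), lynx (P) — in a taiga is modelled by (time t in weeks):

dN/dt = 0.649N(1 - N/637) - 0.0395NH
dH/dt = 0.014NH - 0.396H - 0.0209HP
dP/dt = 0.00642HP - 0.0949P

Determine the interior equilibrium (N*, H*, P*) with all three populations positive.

From dP/dt = 0: 0.00642H* = 0.0949, so H* = 14.8.
From dN/dt = 0: 0.649(1 - N*/637) = 0.0395·14.8, giving N* = 637·(1 - 0.9) = 63.9.
From dH/dt = 0: 0.014·63.9 - 0.396 = 0.0209P*, so P* = 0.499/0.0209 = 23.9.

N* ≈ 63.9, H* ≈ 14.8, P* ≈ 23.9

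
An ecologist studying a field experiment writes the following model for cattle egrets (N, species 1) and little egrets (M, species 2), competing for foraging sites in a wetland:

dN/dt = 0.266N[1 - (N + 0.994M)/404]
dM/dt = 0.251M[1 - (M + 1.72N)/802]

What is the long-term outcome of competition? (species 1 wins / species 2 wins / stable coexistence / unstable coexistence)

Compare the nullcline intercepts: K1/α12 = 404/0.994 = 406 < K2 = 802; K2/α21 = 802/1.72 = 466 > K1 = 404.
Since the inequalities point opposite ways, species 2 can invade but species 1 cannot.

species 2 excludes species 1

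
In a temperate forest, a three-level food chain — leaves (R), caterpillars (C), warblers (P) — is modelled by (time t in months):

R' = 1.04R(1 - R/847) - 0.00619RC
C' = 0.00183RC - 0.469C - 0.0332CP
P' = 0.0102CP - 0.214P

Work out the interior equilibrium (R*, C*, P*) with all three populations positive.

R* ≈ 741, C* ≈ 21, P* ≈ 26.7

From dP/dt = 0: 0.0102C* = 0.214, so C* = 21.
From dR/dt = 0: 1.04(1 - R*/847) = 0.00619·21, giving R* = 847·(1 - 0.125) = 741.
From dC/dt = 0: 0.00183·741 - 0.469 = 0.0332P*, so P* = 0.887/0.0332 = 26.7.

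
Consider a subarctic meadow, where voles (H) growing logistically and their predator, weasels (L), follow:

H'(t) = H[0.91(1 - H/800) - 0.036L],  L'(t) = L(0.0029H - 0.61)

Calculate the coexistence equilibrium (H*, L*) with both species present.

H* ≈ 210, L* ≈ 18.6

From dL/dt = 0 with L > 0: 0.0029H* = 0.61, so H* = 210.
Substitute into dH/dt = 0: 0.91(1 - 210/800) = 0.036L*.
The bracket is 0.737, giving L* = 0.671/0.036 = 18.6.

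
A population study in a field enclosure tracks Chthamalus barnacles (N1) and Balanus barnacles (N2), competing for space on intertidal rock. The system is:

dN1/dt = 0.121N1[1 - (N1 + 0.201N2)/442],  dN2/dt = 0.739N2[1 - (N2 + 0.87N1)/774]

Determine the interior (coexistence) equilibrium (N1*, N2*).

Setting both brackets to zero gives the nullclines N1 + 0.201N2 = 442 and 0.87N1 + N2 = 774.
Substituting N2 = 774 - 0.87N1 into the first: N1(1 - 0.201·0.87) = 442 - 0.201·774.
So N1* = 286/0.825 = 347, and then N2* = 774 - 0.87·347 = 472.

N1* ≈ 347, N2* ≈ 472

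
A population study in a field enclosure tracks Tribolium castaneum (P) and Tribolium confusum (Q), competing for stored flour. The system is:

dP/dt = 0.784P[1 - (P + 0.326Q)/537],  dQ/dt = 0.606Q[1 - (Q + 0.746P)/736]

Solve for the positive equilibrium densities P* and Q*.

P* ≈ 393, Q* ≈ 443

Setting both brackets to zero gives the nullclines P + 0.326Q = 537 and 0.746P + Q = 736.
Substituting Q = 736 - 0.746P into the first: P(1 - 0.326·0.746) = 537 - 0.326·736.
So P* = 297/0.757 = 393, and then Q* = 736 - 0.746·393 = 443.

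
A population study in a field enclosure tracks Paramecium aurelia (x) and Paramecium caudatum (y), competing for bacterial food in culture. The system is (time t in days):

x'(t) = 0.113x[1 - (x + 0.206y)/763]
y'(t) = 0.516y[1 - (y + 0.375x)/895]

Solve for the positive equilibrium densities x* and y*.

x* ≈ 627, y* ≈ 660

Setting both brackets to zero gives the nullclines x + 0.206y = 763 and 0.375x + y = 895.
Substituting y = 895 - 0.375x into the first: x(1 - 0.206·0.375) = 763 - 0.206·895.
So x* = 579/0.923 = 627, and then y* = 895 - 0.375·627 = 660.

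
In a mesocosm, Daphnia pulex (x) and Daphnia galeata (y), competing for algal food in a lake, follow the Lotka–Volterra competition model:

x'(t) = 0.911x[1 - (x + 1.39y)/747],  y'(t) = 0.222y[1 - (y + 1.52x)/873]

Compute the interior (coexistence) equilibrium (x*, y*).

Setting both brackets to zero gives the nullclines x + 1.39y = 747 and 1.52x + y = 873.
Substituting y = 873 - 1.52x into the first: x(1 - 1.39·1.52) = 747 - 1.39·873.
So x* = -466/-1.11 = 419, and then y* = 873 - 1.52·419 = 236.

x* ≈ 419, y* ≈ 236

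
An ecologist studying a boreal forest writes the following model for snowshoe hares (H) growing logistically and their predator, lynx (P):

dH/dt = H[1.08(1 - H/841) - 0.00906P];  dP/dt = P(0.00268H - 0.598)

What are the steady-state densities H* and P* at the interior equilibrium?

H* ≈ 223, P* ≈ 87.6

From dP/dt = 0 with P > 0: 0.00268H* = 0.598, so H* = 223.
Substitute into dH/dt = 0: 1.08(1 - 223/841) = 0.00906P*.
The bracket is 0.735, giving P* = 0.793/0.00906 = 87.6.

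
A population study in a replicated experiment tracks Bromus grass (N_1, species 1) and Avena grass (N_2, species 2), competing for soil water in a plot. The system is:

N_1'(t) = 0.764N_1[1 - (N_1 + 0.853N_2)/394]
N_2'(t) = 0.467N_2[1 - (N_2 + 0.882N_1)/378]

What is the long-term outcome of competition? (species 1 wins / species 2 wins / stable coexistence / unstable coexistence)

Compare the nullcline intercepts: K1/α12 = 394/0.853 = 462 > K2 = 378; K2/α21 = 378/0.882 = 429 > K1 = 394.
Since both inequalities hold, each species can invade when rare, so the interior equilibrium is stable.

stable coexistence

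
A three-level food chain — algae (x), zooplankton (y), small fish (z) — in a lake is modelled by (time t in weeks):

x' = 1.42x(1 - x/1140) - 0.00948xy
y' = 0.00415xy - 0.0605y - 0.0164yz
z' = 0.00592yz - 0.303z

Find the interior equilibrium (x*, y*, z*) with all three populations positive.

From dz/dt = 0: 0.00592y* = 0.303, so y* = 51.2.
From dx/dt = 0: 1.42(1 - x*/1140) = 0.00948·51.2, giving x* = 1140·(1 - 0.342) = 750.
From dy/dt = 0: 0.00415·750 - 0.0605 = 0.0164z*, so z* = 3.05/0.0164 = 186.

x* ≈ 750, y* ≈ 51.2, z* ≈ 186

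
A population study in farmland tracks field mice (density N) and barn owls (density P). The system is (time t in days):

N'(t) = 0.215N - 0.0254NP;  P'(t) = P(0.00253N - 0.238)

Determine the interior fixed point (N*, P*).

Set dP/dt = 0 with P > 0: 0.00253N - 0.238 = 0, so N* = 0.238/0.00253 = 94.1.
Set dN/dt = 0 with N > 0: 0.215 - 0.0254P = 0, so P* = 0.215/0.0254 = 8.46.

N* ≈ 94.1, P* ≈ 8.46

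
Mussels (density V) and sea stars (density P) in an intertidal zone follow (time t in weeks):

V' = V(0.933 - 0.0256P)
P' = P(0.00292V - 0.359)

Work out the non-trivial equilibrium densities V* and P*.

V* ≈ 123, P* ≈ 36.4

Set dP/dt = 0 with P > 0: 0.00292V - 0.359 = 0, so V* = 0.359/0.00292 = 123.
Set dV/dt = 0 with V > 0: 0.933 - 0.0256P = 0, so P* = 0.933/0.0256 = 36.4.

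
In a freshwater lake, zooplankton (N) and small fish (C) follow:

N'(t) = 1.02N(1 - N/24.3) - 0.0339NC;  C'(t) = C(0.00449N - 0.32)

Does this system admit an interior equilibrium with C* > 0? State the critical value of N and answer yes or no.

Threshold N = 71.3; K < 71.3, so no, the predator goes extinct.

The predator equation gives dC/dt > 0 only when N > 0.32/0.00449 = 71.3.
Without the predator, N → K = 24.3. Since 24.3 < 71.3, the predator cannot invade.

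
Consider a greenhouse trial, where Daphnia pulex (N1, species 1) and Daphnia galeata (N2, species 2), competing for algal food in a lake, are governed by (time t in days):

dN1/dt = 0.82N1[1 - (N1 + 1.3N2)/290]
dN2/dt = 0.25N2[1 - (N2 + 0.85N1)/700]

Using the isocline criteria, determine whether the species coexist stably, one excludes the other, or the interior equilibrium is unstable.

species 2 excludes species 1

Compare the nullcline intercepts: K1/α12 = 290/1.3 = 223 < K2 = 700; K2/α21 = 700/0.85 = 824 > K1 = 290.
Since the inequalities point opposite ways, species 2 can invade but species 1 cannot.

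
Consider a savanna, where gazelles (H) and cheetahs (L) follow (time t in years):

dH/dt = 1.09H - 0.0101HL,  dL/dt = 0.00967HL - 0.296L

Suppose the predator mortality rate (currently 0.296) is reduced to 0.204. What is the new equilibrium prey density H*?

H* ≈ 21.1

At the interior fixed point, setting dL/dt = 0 with L > 0 fixes H* = (predator death rate)/(HL coefficient) — independent of the other coefficients.
With the change, H* = 0.204/0.00967 = 21.1; it falls from 30.6.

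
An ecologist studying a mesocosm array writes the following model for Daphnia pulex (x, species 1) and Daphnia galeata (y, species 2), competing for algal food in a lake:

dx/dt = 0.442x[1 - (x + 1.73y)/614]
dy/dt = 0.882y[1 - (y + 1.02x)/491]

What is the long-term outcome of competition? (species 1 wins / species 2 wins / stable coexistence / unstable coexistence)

Compare the nullcline intercepts: K1/α12 = 614/1.73 = 355 < K2 = 491; K2/α21 = 491/1.02 = 481 < K1 = 614.
Since both are reversed, neither can invade when rare; the interior point is a saddle.

unstable coexistence (outcome depends on initial conditions)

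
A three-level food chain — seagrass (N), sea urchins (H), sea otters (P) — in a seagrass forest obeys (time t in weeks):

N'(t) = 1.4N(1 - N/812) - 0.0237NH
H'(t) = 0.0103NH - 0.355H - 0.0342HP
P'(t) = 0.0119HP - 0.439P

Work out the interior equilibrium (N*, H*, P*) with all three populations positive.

N* ≈ 305, H* ≈ 36.9, P* ≈ 81.4

From dP/dt = 0: 0.0119H* = 0.439, so H* = 36.9.
From dN/dt = 0: 1.4(1 - N*/812) = 0.0237·36.9, giving N* = 812·(1 - 0.625) = 305.
From dH/dt = 0: 0.0103·305 - 0.355 = 0.0342P*, so P* = 2.79/0.0342 = 81.4.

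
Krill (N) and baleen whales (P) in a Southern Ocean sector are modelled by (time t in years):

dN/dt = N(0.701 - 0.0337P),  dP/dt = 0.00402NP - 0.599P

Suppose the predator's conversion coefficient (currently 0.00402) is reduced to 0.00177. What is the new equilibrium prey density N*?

At the interior fixed point, setting dP/dt = 0 with P > 0 fixes N* = (predator death rate)/(NP coefficient) — independent of the other coefficients.
With the change, N* = 0.599/0.00177 = 338; it rises from 149.

N* ≈ 338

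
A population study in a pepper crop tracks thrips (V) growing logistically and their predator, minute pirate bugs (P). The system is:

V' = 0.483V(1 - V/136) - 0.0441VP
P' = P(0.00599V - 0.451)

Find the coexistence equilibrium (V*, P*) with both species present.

From dP/dt = 0 with P > 0: 0.00599V* = 0.451, so V* = 75.3.
Substitute into dV/dt = 0: 0.483(1 - 75.3/136) = 0.0441P*.
The bracket is 0.446, giving P* = 0.216/0.0441 = 4.89.

V* ≈ 75.3, P* ≈ 4.89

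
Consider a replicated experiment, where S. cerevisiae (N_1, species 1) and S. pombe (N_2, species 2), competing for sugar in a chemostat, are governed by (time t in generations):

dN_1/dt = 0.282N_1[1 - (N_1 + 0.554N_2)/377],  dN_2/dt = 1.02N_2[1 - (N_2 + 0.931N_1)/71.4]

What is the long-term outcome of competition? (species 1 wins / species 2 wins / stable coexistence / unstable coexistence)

Compare the nullcline intercepts: K1/α12 = 377/0.554 = 681 > K2 = 71.4; K2/α21 = 71.4/0.931 = 76.7 < K1 = 377.
Since the inequalities point opposite ways, species 1 can invade but species 2 cannot.

species 1 excludes species 2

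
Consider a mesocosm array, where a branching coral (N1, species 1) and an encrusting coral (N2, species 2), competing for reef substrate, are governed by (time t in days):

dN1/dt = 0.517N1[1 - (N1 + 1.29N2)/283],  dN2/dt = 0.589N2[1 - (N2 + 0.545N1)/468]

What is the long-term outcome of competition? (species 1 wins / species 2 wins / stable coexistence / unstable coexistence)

species 2 excludes species 1

Compare the nullcline intercepts: K1/α12 = 283/1.29 = 219 < K2 = 468; K2/α21 = 468/0.545 = 859 > K1 = 283.
Since the inequalities point opposite ways, species 2 can invade but species 1 cannot.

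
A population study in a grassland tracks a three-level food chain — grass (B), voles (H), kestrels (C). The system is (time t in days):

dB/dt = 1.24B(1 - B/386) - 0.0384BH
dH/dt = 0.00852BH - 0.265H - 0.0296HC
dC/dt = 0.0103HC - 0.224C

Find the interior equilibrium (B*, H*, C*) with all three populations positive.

B* ≈ 126, H* ≈ 21.7, C* ≈ 27.3

From dC/dt = 0: 0.0103H* = 0.224, so H* = 21.7.
From dB/dt = 0: 1.24(1 - B*/386) = 0.0384·21.7, giving B* = 386·(1 - 0.673) = 126.
From dH/dt = 0: 0.00852·126 - 0.265 = 0.0296C*, so C* = 0.809/0.0296 = 27.3.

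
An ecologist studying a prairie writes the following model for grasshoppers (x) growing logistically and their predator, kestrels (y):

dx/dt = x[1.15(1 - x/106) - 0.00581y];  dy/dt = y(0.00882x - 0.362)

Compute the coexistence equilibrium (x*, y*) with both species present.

From dy/dt = 0 with y > 0: 0.00882x* = 0.362, so x* = 41.
Substitute into dx/dt = 0: 1.15(1 - 41/106) = 0.00581y*.
The bracket is 0.613, giving y* = 0.705/0.00581 = 121.

x* ≈ 41, y* ≈ 121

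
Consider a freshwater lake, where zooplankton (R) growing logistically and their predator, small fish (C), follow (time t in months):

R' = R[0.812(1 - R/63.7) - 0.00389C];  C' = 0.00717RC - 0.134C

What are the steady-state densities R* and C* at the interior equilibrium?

R* ≈ 18.7, C* ≈ 147

From dC/dt = 0 with C > 0: 0.00717R* = 0.134, so R* = 18.7.
Substitute into dR/dt = 0: 0.812(1 - 18.7/63.7) = 0.00389C*.
The bracket is 0.707, giving C* = 0.574/0.00389 = 147.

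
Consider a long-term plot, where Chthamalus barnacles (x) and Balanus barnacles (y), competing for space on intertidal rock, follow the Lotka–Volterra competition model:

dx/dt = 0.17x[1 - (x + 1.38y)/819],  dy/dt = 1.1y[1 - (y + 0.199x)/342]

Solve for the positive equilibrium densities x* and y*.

x* ≈ 478, y* ≈ 247

Setting both brackets to zero gives the nullclines x + 1.38y = 819 and 0.199x + y = 342.
Substituting y = 342 - 0.199x into the first: x(1 - 1.38·0.199) = 819 - 1.38·342.
So x* = 347/0.725 = 478, and then y* = 342 - 0.199·478 = 247.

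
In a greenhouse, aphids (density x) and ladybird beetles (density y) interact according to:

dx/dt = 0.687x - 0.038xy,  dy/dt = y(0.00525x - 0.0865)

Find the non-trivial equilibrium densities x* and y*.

Set dy/dt = 0 with y > 0: 0.00525x - 0.0865 = 0, so x* = 0.0865/0.00525 = 16.5.
Set dx/dt = 0 with x > 0: 0.687 - 0.038y = 0, so y* = 0.687/0.038 = 18.1.

x* ≈ 16.5, y* ≈ 18.1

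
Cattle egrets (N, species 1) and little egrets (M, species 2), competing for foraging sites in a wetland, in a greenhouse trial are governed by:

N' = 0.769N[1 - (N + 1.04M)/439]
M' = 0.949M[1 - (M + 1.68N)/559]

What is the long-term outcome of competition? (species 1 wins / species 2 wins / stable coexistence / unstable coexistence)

unstable coexistence (outcome depends on initial conditions)

Compare the nullcline intercepts: K1/α12 = 439/1.04 = 422 < K2 = 559; K2/α21 = 559/1.68 = 333 < K1 = 439.
Since both are reversed, neither can invade when rare; the interior point is a saddle.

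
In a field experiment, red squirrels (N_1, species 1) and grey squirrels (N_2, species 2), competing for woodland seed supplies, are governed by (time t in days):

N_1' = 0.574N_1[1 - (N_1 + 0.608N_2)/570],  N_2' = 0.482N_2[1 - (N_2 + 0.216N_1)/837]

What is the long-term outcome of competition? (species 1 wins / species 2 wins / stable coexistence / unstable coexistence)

Compare the nullcline intercepts: K1/α12 = 570/0.608 = 938 > K2 = 837; K2/α21 = 837/0.216 = 3880 > K1 = 570.
Since both inequalities hold, each species can invade when rare, so the interior equilibrium is stable.

stable coexistence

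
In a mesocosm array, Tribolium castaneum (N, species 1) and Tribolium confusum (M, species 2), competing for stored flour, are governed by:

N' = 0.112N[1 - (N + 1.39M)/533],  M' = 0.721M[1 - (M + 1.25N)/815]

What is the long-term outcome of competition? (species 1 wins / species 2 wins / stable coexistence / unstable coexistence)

Compare the nullcline intercepts: K1/α12 = 533/1.39 = 383 < K2 = 815; K2/α21 = 815/1.25 = 652 > K1 = 533.
Since the inequalities point opposite ways, species 2 can invade but species 1 cannot.

species 2 excludes species 1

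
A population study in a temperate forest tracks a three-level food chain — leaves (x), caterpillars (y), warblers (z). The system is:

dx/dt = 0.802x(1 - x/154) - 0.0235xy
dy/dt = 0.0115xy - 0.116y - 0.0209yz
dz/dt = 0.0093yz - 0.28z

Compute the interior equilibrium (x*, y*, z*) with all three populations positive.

x* ≈ 18.1, y* ≈ 30.1, z* ≈ 4.43

From dz/dt = 0: 0.0093y* = 0.28, so y* = 30.1.
From dx/dt = 0: 0.802(1 - x*/154) = 0.0235·30.1, giving x* = 154·(1 - 0.882) = 18.1.
From dy/dt = 0: 0.0115·18.1 - 0.116 = 0.0209z*, so z* = 0.0926/0.0209 = 4.43.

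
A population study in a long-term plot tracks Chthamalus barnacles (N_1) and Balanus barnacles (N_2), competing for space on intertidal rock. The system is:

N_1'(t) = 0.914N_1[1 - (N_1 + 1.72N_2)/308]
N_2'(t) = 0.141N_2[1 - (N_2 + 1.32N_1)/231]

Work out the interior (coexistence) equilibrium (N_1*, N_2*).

N_1* ≈ 70.3, N_2* ≈ 138

Setting both brackets to zero gives the nullclines N_1 + 1.72N_2 = 308 and 1.32N_1 + N_2 = 231.
Substituting N_2 = 231 - 1.32N_1 into the first: N_1(1 - 1.72·1.32) = 308 - 1.72·231.
So N_1* = -89.3/-1.27 = 70.3, and then N_2* = 231 - 1.32·70.3 = 138.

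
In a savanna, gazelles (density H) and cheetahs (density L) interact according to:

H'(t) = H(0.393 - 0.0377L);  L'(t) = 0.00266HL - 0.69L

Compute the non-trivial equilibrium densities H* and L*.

Set dL/dt = 0 with L > 0: 0.00266H - 0.69 = 0, so H* = 0.69/0.00266 = 259.
Set dH/dt = 0 with H > 0: 0.393 - 0.0377L = 0, so L* = 0.393/0.0377 = 10.4.

H* ≈ 259, L* ≈ 10.4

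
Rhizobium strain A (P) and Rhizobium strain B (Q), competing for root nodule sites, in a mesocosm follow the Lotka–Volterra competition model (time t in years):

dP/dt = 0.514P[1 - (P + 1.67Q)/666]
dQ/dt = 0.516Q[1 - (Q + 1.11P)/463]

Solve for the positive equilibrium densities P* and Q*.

Setting both brackets to zero gives the nullclines P + 1.67Q = 666 and 1.11P + Q = 463.
Substituting Q = 463 - 1.11P into the first: P(1 - 1.67·1.11) = 666 - 1.67·463.
So P* = -107/-0.854 = 126, and then Q* = 463 - 1.11·126 = 324.

P* ≈ 126, Q* ≈ 324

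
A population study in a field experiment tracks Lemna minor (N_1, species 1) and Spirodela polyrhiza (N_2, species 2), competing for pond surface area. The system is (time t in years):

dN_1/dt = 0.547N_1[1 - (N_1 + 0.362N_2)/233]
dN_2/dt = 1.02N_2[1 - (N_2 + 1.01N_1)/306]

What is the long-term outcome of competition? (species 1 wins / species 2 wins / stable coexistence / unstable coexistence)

stable coexistence

Compare the nullcline intercepts: K1/α12 = 233/0.362 = 644 > K2 = 306; K2/α21 = 306/1.01 = 303 > K1 = 233.
Since both inequalities hold, each species can invade when rare, so the interior equilibrium is stable.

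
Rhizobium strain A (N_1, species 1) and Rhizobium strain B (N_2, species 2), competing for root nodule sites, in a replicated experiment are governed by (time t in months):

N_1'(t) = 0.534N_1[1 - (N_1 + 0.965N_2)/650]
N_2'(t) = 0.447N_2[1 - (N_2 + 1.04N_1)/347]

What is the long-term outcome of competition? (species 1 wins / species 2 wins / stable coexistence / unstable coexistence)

species 1 excludes species 2

Compare the nullcline intercepts: K1/α12 = 650/0.965 = 674 > K2 = 347; K2/α21 = 347/1.04 = 334 < K1 = 650.
Since the inequalities point opposite ways, species 1 can invade but species 2 cannot.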